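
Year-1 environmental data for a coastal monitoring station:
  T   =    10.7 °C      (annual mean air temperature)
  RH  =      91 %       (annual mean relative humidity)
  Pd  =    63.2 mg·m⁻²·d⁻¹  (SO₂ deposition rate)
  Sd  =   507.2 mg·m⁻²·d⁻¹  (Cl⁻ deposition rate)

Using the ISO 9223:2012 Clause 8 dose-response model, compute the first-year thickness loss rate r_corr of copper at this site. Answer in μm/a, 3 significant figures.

r_corr = 5.62 μm/a

copper: f(T) = -0.080·(T−10) [T>10 °C] = -0.0560
  Pd branch = 0.0053·Pd^0.26·e^(0.059·RH+f) = 3.161 μm/a
  Cl⁻ term: 0.01025·507.2^0.27·exp(0.036·91+0.049·10.7) = 2.464
  sum: 3.161 + 2.464 → r_corr = 5.625 μm/a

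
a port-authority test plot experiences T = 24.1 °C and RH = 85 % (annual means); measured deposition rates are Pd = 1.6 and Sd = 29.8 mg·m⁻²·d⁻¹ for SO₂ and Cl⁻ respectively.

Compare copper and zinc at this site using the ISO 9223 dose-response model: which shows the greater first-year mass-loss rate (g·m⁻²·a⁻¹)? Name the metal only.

copper: temperature factor f = -0.080·(14.1) = -1.1280
  sulphur-dioxide contribution → 0.292 μm/a
  chloride contribution → 1.781 μm/a
  ⇒ r_corr(copper) = 2.073 μm/a
  mass loss = 2.073 μm/a × 8.96 g/cm³ = 18.57 g·m⁻²·a⁻¹
zinc: f(T) = -0.071·(T−10) [T>10 °C] = -1.0011
  sulphur-dioxide contribution → 0.2909 μm/a
  chloride contribution → 1.855 μm/a
  ⇒ r_corr(zinc) = 2.146 μm/a
  mass loss = 2.146 μm/a × 7.14 g/cm³ = 15.32 g·m⁻²·a⁻¹
Ordering by g·m⁻²·a⁻¹: copper (18.6) > zinc (15.3)

copper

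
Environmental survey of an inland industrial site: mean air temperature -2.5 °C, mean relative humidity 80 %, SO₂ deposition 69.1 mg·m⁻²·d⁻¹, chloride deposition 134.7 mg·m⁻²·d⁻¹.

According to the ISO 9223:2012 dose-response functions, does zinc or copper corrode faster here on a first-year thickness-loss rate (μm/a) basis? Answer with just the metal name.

zinc: temperature factor f = +0.038·(-12.5) = -0.4750
  Pd branch = 0.0129·Pd^0.44·e^(0.046·RH+f) = 2.051 μm/a
  Sd branch = 0.0175·Sd^0.57·e^(0.008·RH+0.085·T) = 0.439 μm/a
  sum: 2.051 + 0.439 → r_corr = 2.49 μm/a
copper: T≤10 °C ⇒ hinge +0.126·(-2.5−10) = -1.5750
  Pd branch = 0.0053·Pd^0.26·e^(0.059·RH+f) = 0.3702 μm/a
  Sd branch = 0.01025·Sd^0.27·e^(0.036·RH+0.049·T) = 0.607 μm/a
  sum: 0.3702 + 0.607 → r_corr = 0.9772 μm/a
Ordering by μm/a: zinc (2.49) > copper (0.977)

zinc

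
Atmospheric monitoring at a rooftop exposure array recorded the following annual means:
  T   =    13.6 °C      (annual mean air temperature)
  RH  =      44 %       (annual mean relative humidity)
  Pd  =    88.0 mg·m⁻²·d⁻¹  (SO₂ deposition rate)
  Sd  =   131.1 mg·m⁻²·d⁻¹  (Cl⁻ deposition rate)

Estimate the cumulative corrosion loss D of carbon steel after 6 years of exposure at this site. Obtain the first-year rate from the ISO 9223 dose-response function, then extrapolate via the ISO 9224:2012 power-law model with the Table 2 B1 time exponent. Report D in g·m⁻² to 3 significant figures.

D(6) = 1.03e+03 g·m⁻²

carbon steel: temperature factor f = -0.054·(3.6) = -0.1944
  sulphur-dioxide contribution → 36.05 μm/a
  chloride contribution → 15.43 μm/a
  ⇒ r_corr(carbon steel) = 51.48 μm/a
Long-term exponent b (ISO 9224 Table 2, B1) = 0.523
  D(6) = 51.48 × 6^0.523 = 51.48 × 2.553 = 131.4 μm
  Mass loss = 131.4 μm × 7.85 g/cm³ = 1031 g·m⁻²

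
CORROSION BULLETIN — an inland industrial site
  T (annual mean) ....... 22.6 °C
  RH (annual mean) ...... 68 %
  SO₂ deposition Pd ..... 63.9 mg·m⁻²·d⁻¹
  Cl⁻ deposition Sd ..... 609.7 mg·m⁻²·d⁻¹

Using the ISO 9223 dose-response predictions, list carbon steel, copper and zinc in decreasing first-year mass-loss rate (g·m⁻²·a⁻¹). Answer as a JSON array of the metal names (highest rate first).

carbon steel: T>10 °C ⇒ hinge -0.054·(22.6−10) = -0.6804
  SO₂ term: 1.77·63.9^0.52·exp(0.02·68-0.6804) = 30.34
  Sd branch = 0.102·Sd^0.62·e^(0.033·RH+0.04·T) = 126.6 μm/a
  sum: 30.34 + 126.6 → r_corr = 157 μm/a
  mass loss = 157 μm/a × 7.85 g/cm³ = 1232 g·m⁻²·a⁻¹
copper: f(T) = -0.080·(T−10) [T>10 °C] = -1.0080
  Pd branch = 0.0053·Pd^0.26·e^(0.059·RH+f) = 0.315 μm/a
  Sd branch = 0.01025·Sd^0.27·e^(0.036·RH+0.049·T) = 2.027 μm/a
  r_corr = 0.315 + 2.027 = 2.342 μm/a
  mass loss = 2.342 μm/a × 8.96 g/cm³ = 20.98 g·m⁻²·a⁻¹
zinc: temperature factor f = -0.071·(12.6) = -0.8946
  Pd branch = 0.0129·Pd^0.44·e^(0.046·RH+f) = 0.7498 μm/a
  Sd branch = 0.0175·Sd^0.57·e^(0.008·RH+0.085·T) = 7.963 μm/a
  r_corr = 0.7498 + 7.963 = 8.713 μm/a
  mass loss = 8.713 μm/a × 7.14 g/cm³ = 62.21 g·m⁻²·a⁻¹
Ordering by g·m⁻²·a⁻¹: carbon steel (1230) > zinc (62.2) > copper (21)

["carbon steel", "zinc", "copper"]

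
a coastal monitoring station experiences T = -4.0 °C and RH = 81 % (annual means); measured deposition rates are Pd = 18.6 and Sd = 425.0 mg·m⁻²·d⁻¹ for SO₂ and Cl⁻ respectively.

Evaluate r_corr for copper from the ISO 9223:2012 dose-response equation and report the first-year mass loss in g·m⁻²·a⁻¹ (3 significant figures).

copper: T≤10 °C ⇒ hinge +0.126·(-4.0−10) = -1.7640
  Pd branch = 0.0053·Pd^0.26·e^(0.059·RH+f) = 0.2311 μm/a
  Cl⁻ term: 0.01025·425.0^0.27·exp(0.036·81+0.049·-4.0) = 0.7974
  r_corr = 0.2311 + 0.7974 = 1.028 μm/a
Convert to mass loss: 1.028 μm/a × 8.96 g/cm³ = 9.215 g·m⁻²·a⁻¹

r_corr = 9.22 g·m⁻²·a⁻¹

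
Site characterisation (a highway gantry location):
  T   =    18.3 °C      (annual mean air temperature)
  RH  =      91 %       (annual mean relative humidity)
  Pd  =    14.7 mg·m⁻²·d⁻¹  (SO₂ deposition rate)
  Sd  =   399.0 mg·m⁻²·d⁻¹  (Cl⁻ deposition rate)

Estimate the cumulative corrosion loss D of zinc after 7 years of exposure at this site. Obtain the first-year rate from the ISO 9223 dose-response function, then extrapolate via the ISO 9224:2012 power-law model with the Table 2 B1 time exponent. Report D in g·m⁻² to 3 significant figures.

D(7) = 234 g·m⁻²

zinc: f(T) = -0.071·(T−10) [T>10 °C] = -0.5893
  Pd branch = 0.0129·Pd^0.44·e^(0.046·RH+f) = 1.535 μm/a
  Cl⁻ term: 0.0175·399.0^0.57·exp(0.008·91+0.085·18.3) = 5.216
  sum: 1.535 + 5.216 → r_corr = 6.751 μm/a
Long-term exponent b (ISO 9224 Table 2, B1) = 0.813
  D(7) = 6.751 × 7^0.813 = 6.751 × 4.865 = 32.84 μm
  Mass loss = 32.84 μm × 7.14 g/cm³ = 234.5 g·m⁻²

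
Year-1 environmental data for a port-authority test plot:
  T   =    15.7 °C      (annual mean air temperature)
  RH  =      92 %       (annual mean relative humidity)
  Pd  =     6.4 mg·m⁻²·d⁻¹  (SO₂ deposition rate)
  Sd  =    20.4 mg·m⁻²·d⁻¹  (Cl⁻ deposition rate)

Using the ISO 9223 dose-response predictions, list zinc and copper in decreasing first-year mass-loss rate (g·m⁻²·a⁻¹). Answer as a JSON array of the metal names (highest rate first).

["copper", "zinc"]

zinc: T>10 °C ⇒ hinge -0.071·(15.7−10) = -0.4047
  sulphur-dioxide contribution → 1.341 μm/a
  chloride contribution → 0.774 μm/a
  ⇒ r_corr(zinc) = 2.115 μm/a
  mass loss = 2.115 μm/a × 7.14 g/cm³ = 15.1 g·m⁻²·a⁻¹
copper: T>10 °C ⇒ hinge -0.080·(15.7−10) = -0.4560
  sulphur-dioxide contribution → 1.239 μm/a
  chloride contribution → 1.37 μm/a
  ⇒ r_corr(copper) = 2.61 μm/a
  mass loss = 2.61 μm/a × 8.96 g/cm³ = 23.38 g·m⁻²·a⁻¹
Ordering by g·m⁻²·a⁻¹: copper (23.4) > zinc (15.1)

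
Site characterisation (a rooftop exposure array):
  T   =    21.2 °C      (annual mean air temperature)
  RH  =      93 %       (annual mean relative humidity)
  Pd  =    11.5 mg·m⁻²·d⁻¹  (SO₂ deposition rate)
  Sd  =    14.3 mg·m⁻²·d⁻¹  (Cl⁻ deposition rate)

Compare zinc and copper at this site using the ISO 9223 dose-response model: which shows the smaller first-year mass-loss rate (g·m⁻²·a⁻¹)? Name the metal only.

zinc

zinc: T>10 °C ⇒ hinge -0.071·(21.2−10) = -0.7952
  SO₂ term: 0.0129·11.5^0.44·exp(0.046·93-0.7952) = 1.23
  Sd branch = 0.0175·Sd^0.57·e^(0.008·RH+0.085·T) = 1.017 μm/a
  r_corr = 1.23 + 1.017 = 2.247 μm/a
  mass loss = 2.247 μm/a × 7.14 g/cm³ = 16.04 g·m⁻²·a⁻¹
copper: T>10 °C ⇒ hinge -0.080·(21.2−10) = -0.8960
  SO₂ term: 0.0053·11.5^0.26·exp(0.059·93-0.8960) = 0.9861
  Sd branch = 0.01025·Sd^0.27·e^(0.036·RH+0.049·T) = 1.69 μm/a
  r_corr = 0.9861 + 1.69 = 2.676 μm/a
  mass loss = 2.676 μm/a × 8.96 g/cm³ = 23.98 g·m⁻²·a⁻¹
Ordering by g·m⁻²·a⁻¹: copper (24) > zinc (16)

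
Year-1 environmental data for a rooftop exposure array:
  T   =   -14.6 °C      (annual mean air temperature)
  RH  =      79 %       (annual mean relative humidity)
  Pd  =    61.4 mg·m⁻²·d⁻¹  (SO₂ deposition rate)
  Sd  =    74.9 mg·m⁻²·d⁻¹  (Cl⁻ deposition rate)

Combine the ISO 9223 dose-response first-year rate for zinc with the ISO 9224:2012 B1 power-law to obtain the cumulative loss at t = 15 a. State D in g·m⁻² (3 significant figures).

zinc: T≤10 °C ⇒ hinge +0.038·(-14.6−10) = -0.9348
  SO₂ term: 0.0129·61.4^0.44·exp(0.046·79-0.9348) = 1.174
  Sd branch = 0.0175·Sd^0.57·e^(0.008·RH+0.085·T) = 0.1114 μm/a
  r_corr = 1.174 + 0.1114 = 1.285 μm/a
Power-law: D(15) = r_corr · 15^0.813
  D(15) = 1.285 × 15^0.813 = 1.285 × 9.04 = 11.62 μm
  Mass loss = 11.62 μm × 7.14 g/cm³ = 82.96 g·m⁻²

D(15) = 83.0 g·m⁻²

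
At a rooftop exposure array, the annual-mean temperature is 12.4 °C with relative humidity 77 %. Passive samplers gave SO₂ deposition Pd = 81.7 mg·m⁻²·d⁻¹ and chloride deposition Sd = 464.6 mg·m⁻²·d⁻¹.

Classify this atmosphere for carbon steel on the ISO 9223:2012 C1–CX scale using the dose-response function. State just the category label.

C5

carbon steel: temperature factor f = -0.054·(2.4) = -0.1296
  SO₂ term: 1.77·81.7^0.52·exp(0.02·77-0.1296) = 71.59
  Sd branch = 0.102·Sd^0.62·e^(0.033·RH+0.04·T) = 95.75 μm/a
  sum: 71.59 + 95.75 → r_corr = 167.3 μm/a
167 μm/a falls in (80, 200] for carbon steel → category C5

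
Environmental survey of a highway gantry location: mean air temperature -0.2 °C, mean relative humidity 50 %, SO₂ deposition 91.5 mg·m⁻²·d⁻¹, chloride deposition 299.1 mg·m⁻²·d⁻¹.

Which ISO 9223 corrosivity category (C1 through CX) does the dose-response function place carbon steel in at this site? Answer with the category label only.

C3

carbon steel: temperature factor f = +0.150·(-10.2) = -1.5300
  sulphur-dioxide contribution → 10.91 μm/a
  chloride contribution → 18.06 μm/a
  ⇒ r_corr(carbon steel) = 28.97 μm/a
ISO 9223 Table 2 (carbon steel): 25 < 29 ≤ 50 μm/a ⇒ C3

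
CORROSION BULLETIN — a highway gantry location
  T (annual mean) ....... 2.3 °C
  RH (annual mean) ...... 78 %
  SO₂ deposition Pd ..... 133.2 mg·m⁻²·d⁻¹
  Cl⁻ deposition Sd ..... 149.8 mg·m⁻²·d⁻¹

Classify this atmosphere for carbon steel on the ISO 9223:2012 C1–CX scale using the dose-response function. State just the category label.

C4

carbon steel: f(T) = +0.150·(T−10) [T≤10 °C] = -1.1550
  sulphur-dioxide contribution → 33.78 μm/a
  chloride contribution → 32.75 μm/a
  total first-year rate 66.53 μm/a
66.5 μm/a falls in (50, 80] for carbon steel → category C4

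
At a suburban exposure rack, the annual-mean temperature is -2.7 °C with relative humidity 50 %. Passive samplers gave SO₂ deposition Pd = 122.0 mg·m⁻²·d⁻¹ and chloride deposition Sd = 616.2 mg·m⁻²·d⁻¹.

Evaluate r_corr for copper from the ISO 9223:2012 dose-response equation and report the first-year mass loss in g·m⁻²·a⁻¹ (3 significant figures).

copper: f(T) = +0.126·(T−10) [T≤10 °C] = -1.6002
  Pd branch = 0.0053·Pd^0.26·e^(0.059·RH+f) = 0.07128 μm/a
  Cl⁻ term: 0.01025·616.2^0.27·exp(0.036·50+0.049·-2.7) = 0.3078
  r_corr = 0.07128 + 0.3078 = 0.379 μm/a
Convert to mass loss: 0.379 μm/a × 8.96 g/cm³ = 3.396 g·m⁻²·a⁻¹

r_corr = 3.40 g·m⁻²·a⁻¹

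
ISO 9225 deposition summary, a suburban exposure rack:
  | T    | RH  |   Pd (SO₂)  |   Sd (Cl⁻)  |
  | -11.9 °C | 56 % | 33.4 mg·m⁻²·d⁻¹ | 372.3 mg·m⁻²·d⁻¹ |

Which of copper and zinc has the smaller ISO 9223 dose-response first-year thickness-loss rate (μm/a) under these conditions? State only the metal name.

copper: f(T) = +0.126·(T−10) [T≤10 °C] = -2.7594
  SO₂ term: 0.0053·33.4^0.26·exp(0.059·56-2.7594) = 0.02275
  Sd branch = 0.01025·Sd^0.27·e^(0.036·RH+0.049·T) = 0.2124 μm/a
  r_corr = 0.02275 + 0.2124 = 0.2352 μm/a
zinc: temperature factor f = +0.038·(-21.9) = -0.8322
  Pd branch = 0.0129·Pd^0.44·e^(0.046·RH+f) = 0.3454 μm/a
  Cl⁻ term: 0.0175·372.3^0.57·exp(0.008·56+0.085·-11.9) = 0.2909
  sum: 0.3454 + 0.2909 → r_corr = 0.6363 μm/a
Ordering by μm/a: zinc (0.636) > copper (0.235)

copper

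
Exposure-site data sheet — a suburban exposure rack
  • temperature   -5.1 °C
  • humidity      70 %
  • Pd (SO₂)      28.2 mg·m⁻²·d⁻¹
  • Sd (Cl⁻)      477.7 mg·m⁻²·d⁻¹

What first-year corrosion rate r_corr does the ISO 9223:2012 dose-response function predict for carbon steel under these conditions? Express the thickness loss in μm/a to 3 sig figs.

r_corr = 42.6 μm/a

carbon steel: T≤10 °C ⇒ hinge +0.150·(-5.1−10) = -2.2650
  sulphur-dioxide contribution → 4.231 μm/a
  chloride contribution → 38.4 μm/a
  ⇒ r_corr(carbon steel) = 42.63 μm/a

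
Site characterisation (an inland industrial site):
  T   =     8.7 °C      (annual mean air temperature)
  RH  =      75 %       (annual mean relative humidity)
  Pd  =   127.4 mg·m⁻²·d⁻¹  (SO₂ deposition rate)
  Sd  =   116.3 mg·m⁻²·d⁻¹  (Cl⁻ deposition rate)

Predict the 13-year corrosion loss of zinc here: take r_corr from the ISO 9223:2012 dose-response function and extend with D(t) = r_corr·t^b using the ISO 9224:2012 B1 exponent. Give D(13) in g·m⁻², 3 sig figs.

zinc: f(T) = +0.038·(T−10) [T≤10 °C] = -0.0494
  sulphur-dioxide contribution → 3.264 μm/a
  chloride contribution → 1.005 μm/a
  total first-year rate 4.269 μm/a
Long-term exponent b (ISO 9224 Table 2, B1) = 0.813
  D(13) = 4.269 × 13^0.813 = 4.269 × 8.047 = 34.35 μm
  Mass loss = 34.35 μm × 7.14 g/cm³ = 245.3 g·m⁻²

D(13) = 245 g·m⁻²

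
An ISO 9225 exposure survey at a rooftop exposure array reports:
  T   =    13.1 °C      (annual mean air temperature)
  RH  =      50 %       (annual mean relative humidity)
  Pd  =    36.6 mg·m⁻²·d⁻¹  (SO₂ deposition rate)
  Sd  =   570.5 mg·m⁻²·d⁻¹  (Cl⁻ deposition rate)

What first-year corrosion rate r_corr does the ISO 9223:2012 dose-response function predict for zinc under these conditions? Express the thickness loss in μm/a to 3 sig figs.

zinc: f(T) = -0.071·(T−10) [T>10 °C] = -0.2201
  sulphur-dioxide contribution → 0.5033 μm/a
  chloride contribution → 2.961 μm/a
  total first-year rate 3.464 μm/a

r_corr = 3.46 μm/a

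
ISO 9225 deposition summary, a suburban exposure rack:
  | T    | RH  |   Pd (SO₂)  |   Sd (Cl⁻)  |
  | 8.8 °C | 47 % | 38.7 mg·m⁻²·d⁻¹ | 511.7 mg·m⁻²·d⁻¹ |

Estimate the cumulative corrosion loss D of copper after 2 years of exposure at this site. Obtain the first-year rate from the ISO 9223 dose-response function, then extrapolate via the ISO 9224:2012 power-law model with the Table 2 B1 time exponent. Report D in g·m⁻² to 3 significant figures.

D(2) = 9.25 g·m⁻²

copper: temperature factor f = +0.126·(-1.2) = -0.1512
  sulphur-dioxide contribution → 0.1887 μm/a
  chloride contribution → 0.4616 μm/a
  total first-year rate 0.6503 μm/a
Power-law: D(2) = r_corr · 2^0.667
  D(2) = 0.6503 × 2^0.667 = 0.6503 × 1.588 = 1.032 μm
  Mass loss = 1.032 μm × 8.96 g/cm³ = 9.251 g·m⁻²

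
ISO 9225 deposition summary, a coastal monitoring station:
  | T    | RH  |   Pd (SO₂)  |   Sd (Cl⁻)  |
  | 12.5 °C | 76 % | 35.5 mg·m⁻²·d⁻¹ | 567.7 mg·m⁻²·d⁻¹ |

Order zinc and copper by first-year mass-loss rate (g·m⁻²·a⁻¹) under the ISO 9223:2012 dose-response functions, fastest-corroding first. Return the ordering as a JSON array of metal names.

["zinc", "copper"]

zinc: f(T) = -0.071·(T−10) [T>10 °C] = -0.1775
  sulphur-dioxide contribution → 1.714 μm/a
  chloride contribution → 3.454 μm/a
  total first-year rate 5.168 μm/a
  mass loss = 5.168 μm/a × 7.14 g/cm³ = 36.9 g·m⁻²·a⁻¹
copper: T>10 °C ⇒ hinge -0.080·(12.5−10) = -0.2000
  sulphur-dioxide contribution → 0.9724 μm/a
  chloride contribution → 1.616 μm/a
  ⇒ r_corr(copper) = 2.589 μm/a
  mass loss = 2.589 μm/a × 8.96 g/cm³ = 23.2 g·m⁻²·a⁻¹
Ordering by g·m⁻²·a⁻¹: zinc (36.9) > copper (23.2)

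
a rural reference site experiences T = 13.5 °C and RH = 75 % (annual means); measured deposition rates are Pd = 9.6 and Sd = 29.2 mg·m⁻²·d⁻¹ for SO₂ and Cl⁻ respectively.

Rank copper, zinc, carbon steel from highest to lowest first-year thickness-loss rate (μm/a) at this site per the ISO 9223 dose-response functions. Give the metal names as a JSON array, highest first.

copper: f(T) = -0.080·(T−10) [T>10 °C] = -0.2800
  Pd branch = 0.0053·Pd^0.26·e^(0.059·RH+f) = 0.6023 μm/a
  Sd branch = 0.01025·Sd^0.27·e^(0.036·RH+0.049·T) = 0.735 μm/a
  sum: 0.6023 + 0.735 → r_corr = 1.337 μm/a
zinc: T>10 °C ⇒ hinge -0.071·(13.5−10) = -0.2485
  Pd branch = 0.0129·Pd^0.44·e^(0.046·RH+f) = 0.8574 μm/a
  Cl⁻ term: 0.0175·29.2^0.57·exp(0.008·75+0.085·13.5) = 0.6874
  sum: 0.8574 + 0.6874 → r_corr = 1.545 μm/a
carbon steel: T>10 °C ⇒ hinge -0.054·(13.5−10) = -0.1890
  SO₂ term: 1.77·9.6^0.52·exp(0.02·75-0.1890) = 21.29
  Cl⁻ term: 0.102·29.2^0.62·exp(0.033·75+0.04·13.5) = 16.85
  sum: 21.29 + 16.85 → r_corr = 38.13 μm/a
Ordering by μm/a: carbon steel (38.1) > zinc (1.54) > copper (1.34)

["carbon steel", "zinc", "copper"]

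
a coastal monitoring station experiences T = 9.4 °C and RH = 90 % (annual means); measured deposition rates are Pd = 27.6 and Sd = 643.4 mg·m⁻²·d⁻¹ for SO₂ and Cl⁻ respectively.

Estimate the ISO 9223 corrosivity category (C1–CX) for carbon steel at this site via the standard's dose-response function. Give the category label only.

carbon steel: f(T) = +0.150·(T−10) [T≤10 °C] = -0.0900
  Pd branch = 1.77·Pd^0.52·e^(0.02·RH+f) = 54.94 μm/a
  Cl⁻ term: 0.102·643.4^0.62·exp(0.033·90+0.04·9.4) = 159.6
  r_corr = 54.94 + 159.6 = 214.5 μm/a
215 μm/a falls in (200, 700] for carbon steel → category CX

CX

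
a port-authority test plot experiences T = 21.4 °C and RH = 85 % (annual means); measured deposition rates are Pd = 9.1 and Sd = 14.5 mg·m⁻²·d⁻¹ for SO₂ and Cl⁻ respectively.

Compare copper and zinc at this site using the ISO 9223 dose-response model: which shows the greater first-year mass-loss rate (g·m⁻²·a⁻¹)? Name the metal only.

copper: temperature factor f = -0.080·(11.4) = -0.9120
  Pd branch = 0.0053·Pd^0.26·e^(0.059·RH+f) = 0.5696 μm/a
  Sd branch = 0.01025·Sd^0.27·e^(0.036·RH+0.049·T) = 1.284 μm/a
  r_corr = 0.5696 + 1.284 = 1.854 μm/a
  mass loss = 1.854 μm/a × 8.96 g/cm³ = 16.61 g·m⁻²·a⁻¹
zinc: T>10 °C ⇒ hinge -0.071·(21.4−10) = -0.8094
  SO₂ term: 0.0129·9.1^0.44·exp(0.046·85-0.8094) = 0.7571
  Sd branch = 0.0175·Sd^0.57·e^(0.008·RH+0.085·T) = 0.978 μm/a
  sum: 0.7571 + 0.978 → r_corr = 1.735 μm/a
  mass loss = 1.735 μm/a × 7.14 g/cm³ = 12.39 g·m⁻²·a⁻¹
Ordering by g·m⁻²·a⁻¹: copper (16.6) > zinc (12.4)

copper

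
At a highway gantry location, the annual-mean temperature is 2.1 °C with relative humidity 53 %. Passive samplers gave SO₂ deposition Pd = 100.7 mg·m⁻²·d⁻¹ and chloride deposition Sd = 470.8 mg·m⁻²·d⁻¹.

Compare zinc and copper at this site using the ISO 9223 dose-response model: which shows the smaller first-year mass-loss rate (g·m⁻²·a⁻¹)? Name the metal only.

zinc: temperature factor f = +0.038·(-7.9) = -0.3002
  sulphur-dioxide contribution → 0.8324 μm/a
  chloride contribution → 1.067 μm/a
  total first-year rate 1.9 μm/a
  mass loss = 1.9 μm/a × 7.14 g/cm³ = 13.56 g·m⁻²·a⁻¹
copper: T≤10 °C ⇒ hinge +0.126·(2.1−10) = -0.9954
  sulphur-dioxide contribution → 0.1482 μm/a
  chloride contribution → 0.4034 μm/a
  total first-year rate 0.5516 μm/a
  mass loss = 0.5516 μm/a × 8.96 g/cm³ = 4.942 g·m⁻²·a⁻¹
Ordering by g·m⁻²·a⁻¹: zinc (13.6) > copper (4.94)

copper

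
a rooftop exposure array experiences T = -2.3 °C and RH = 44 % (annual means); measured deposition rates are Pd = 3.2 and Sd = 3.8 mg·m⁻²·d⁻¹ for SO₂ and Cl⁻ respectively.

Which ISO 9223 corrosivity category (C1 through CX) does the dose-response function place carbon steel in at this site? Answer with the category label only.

C2

carbon steel: T≤10 °C ⇒ hinge +0.150·(-2.3−10) = -1.8450
  SO₂ term: 1.77·3.2^0.52·exp(0.02·44-1.8450) = 1.235
  Cl⁻ term: 0.102·3.8^0.62·exp(0.033·44+0.04·-2.3) = 0.9093
  sum: 1.235 + 0.9093 → r_corr = 2.144 μm/a
Category bounds: 1.3…25 μm/a bracket r_corr ⇒ C2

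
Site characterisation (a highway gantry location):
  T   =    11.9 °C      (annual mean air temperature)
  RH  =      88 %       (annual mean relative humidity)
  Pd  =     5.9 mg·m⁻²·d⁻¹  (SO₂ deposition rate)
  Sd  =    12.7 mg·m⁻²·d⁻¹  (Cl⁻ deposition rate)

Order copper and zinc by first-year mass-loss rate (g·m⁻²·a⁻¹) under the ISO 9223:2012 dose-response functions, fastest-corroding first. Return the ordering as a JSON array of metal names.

["copper", "zinc"]

copper: temperature factor f = -0.080·(1.9) = -0.1520
  SO₂ term: 0.0053·5.9^0.26·exp(0.059·88-0.1520) = 1.299
  Cl⁻ term: 0.01025·12.7^0.27·exp(0.036·88+0.049·11.9) = 0.8666
  r_corr = 1.299 + 0.8666 = 2.165 μm/a
  mass loss = 2.165 μm/a × 8.96 g/cm³ = 19.4 g·m⁻²·a⁻¹
zinc: T>10 °C ⇒ hinge -0.071·(11.9−10) = -0.1349
  SO₂ term: 0.0129·5.9^0.44·exp(0.046·88-0.1349) = 1.41
  Cl⁻ term: 0.0175·12.7^0.57·exp(0.008·88+0.085·11.9) = 0.4142
  r_corr = 1.41 + 0.4142 = 1.824 μm/a
  mass loss = 1.824 μm/a × 7.14 g/cm³ = 13.02 g·m⁻²·a⁻¹
Ordering by g·m⁻²·a⁻¹: copper (19.4) > zinc (13)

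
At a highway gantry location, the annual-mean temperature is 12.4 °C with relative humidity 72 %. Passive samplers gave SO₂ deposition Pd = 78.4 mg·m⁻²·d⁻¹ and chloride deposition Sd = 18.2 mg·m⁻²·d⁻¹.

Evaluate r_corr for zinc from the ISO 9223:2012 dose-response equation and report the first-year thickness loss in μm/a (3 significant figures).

r_corr = 2.50 μm/a

zinc: f(T) = -0.071·(T−10) [T>10 °C] = -0.1704
  sulphur-dioxide contribution → 2.035 μm/a
  chloride contribution → 0.4669 μm/a
  total first-year rate 2.501 μm/a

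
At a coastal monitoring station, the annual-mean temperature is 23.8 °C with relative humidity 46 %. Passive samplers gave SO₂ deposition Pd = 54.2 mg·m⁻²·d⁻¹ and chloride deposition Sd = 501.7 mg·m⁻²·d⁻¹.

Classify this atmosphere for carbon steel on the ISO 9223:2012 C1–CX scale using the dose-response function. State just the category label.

carbon steel: temperature factor f = -0.054·(13.8) = -0.7452
  sulphur-dioxide contribution → 16.81 μm/a
  chloride contribution → 56.96 μm/a
  total first-year rate 73.77 μm/a
ISO 9223 Table 2 (carbon steel): 50 < 73.8 ≤ 80 μm/a ⇒ C4

C4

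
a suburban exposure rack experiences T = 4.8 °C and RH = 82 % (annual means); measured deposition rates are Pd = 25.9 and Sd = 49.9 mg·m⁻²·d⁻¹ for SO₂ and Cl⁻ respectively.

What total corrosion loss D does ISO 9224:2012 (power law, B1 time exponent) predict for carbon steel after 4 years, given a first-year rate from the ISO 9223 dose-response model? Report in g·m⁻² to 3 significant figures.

D(4) = 707 g·m⁻²

carbon steel: T≤10 °C ⇒ hinge +0.150·(4.8−10) = -0.7800
  SO₂ term: 1.77·25.9^0.52·exp(0.02·82-0.7800) = 22.72
  Sd branch = 0.102·Sd^0.62·e^(0.033·RH+0.04·T) = 20.89 μm/a
  sum: 22.72 + 20.89 → r_corr = 43.61 μm/a
ISO 9224: D(t) = r_corr · t^b with b = 0.523 (carbon steel, B1)
  D(4) = 43.61 × 4^0.523 = 43.61 × 2.065 = 90.05 μm
  Mass loss = 90.05 μm × 7.85 g/cm³ = 706.9 g·m⁻²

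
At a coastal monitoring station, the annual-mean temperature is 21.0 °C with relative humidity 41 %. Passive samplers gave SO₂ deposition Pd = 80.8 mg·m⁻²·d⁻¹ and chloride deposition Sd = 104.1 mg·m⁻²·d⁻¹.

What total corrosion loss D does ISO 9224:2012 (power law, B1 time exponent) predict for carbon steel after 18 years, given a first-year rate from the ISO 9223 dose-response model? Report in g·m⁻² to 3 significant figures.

D(18) = 1.35e+03 g·m⁻²

carbon steel: T>10 °C ⇒ hinge -0.054·(21.0−10) = -0.5940
  sulphur-dioxide contribution → 21.78 μm/a
  chloride contribution → 16.29 μm/a
  total first-year rate 38.06 μm/a
Long-term exponent b (ISO 9224 Table 2, B1) = 0.523
  D(18) = 38.06 × 18^0.523 = 38.06 × 4.534 = 172.6 μm
  Mass loss = 172.6 μm × 7.85 g/cm³ = 1355 g·m⁻²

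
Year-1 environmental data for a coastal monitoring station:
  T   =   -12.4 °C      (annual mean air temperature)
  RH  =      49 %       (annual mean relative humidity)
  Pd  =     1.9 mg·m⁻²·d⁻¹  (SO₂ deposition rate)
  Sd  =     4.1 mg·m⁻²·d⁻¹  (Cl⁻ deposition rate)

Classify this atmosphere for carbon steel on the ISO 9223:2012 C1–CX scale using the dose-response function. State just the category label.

C1

carbon steel: T≤10 °C ⇒ hinge +0.150·(-12.4−10) = -3.3600
  SO₂ term: 1.77·1.9^0.52·exp(0.02·49-3.3600) = 0.2287
  Cl⁻ term: 0.102·4.1^0.62·exp(0.033·49+0.04·-12.4) = 0.7505
  sum: 0.2287 + 0.7505 → r_corr = 0.9793 μm/a
0.979 μm/a falls in (0, 1.3] for carbon steel → category C1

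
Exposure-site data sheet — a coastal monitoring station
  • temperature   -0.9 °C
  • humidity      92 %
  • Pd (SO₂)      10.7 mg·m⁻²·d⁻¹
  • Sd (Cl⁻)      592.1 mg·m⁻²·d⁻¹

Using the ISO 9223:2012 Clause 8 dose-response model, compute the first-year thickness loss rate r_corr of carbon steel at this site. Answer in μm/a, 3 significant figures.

r_corr = 115 μm/a

carbon steel: temperature factor f = +0.150·(-10.9) = -1.6350
  SO₂ term: 1.77·10.7^0.52·exp(0.02·92-1.6350) = 7.452
  Cl⁻ term: 0.102·592.1^0.62·exp(0.033·92+0.04·-0.9) = 107.2
  sum: 7.452 + 107.2 → r_corr = 114.7 μm/a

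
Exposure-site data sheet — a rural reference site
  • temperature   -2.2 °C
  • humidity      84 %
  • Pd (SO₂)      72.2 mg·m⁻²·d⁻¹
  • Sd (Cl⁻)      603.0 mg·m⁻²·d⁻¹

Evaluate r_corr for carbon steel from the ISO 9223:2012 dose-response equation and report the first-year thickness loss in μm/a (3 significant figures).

carbon steel: T≤10 °C ⇒ hinge +0.150·(-2.2−10) = -1.8300
  SO₂ term: 1.77·72.2^0.52·exp(0.02·84-1.8300) = 14.1
  Sd branch = 0.102·Sd^0.62·e^(0.033·RH+0.04·T) = 79.08 μm/a
  sum: 14.1 + 79.08 → r_corr = 93.18 μm/a

r_corr = 93.2 μm/a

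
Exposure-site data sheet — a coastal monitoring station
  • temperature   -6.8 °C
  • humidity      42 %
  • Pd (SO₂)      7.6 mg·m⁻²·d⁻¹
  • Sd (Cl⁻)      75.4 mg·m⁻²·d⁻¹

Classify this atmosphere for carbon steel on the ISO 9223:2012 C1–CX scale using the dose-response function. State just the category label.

carbon steel: T≤10 °C ⇒ hinge +0.150·(-6.8−10) = -2.5200
  SO₂ term: 1.77·7.6^0.52·exp(0.02·42-2.5200) = 0.9471
  Cl⁻ term: 0.102·75.4^0.62·exp(0.033·42+0.04·-6.8) = 4.533
  sum: 0.9471 + 4.533 → r_corr = 5.48 μm/a
Category bounds: 1.3…25 μm/a bracket r_corr ⇒ C2

C2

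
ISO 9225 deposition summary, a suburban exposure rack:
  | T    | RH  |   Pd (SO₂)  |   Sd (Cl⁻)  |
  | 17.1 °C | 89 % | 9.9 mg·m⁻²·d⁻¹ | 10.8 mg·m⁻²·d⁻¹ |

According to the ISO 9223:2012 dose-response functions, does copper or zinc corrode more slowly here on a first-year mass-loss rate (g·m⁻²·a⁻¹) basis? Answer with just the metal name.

zinc

copper: temperature factor f = -0.080·(7.1) = -0.5680
  sulphur-dioxide contribution → 1.04 μm/a
  chloride contribution → 1.109 μm/a
  total first-year rate 2.149 μm/a
  mass loss = 2.149 μm/a × 8.96 g/cm³ = 19.26 g·m⁻²·a⁻¹
zinc: T>10 °C ⇒ hinge -0.071·(17.1−10) = -0.5041
  sulphur-dioxide contribution → 1.282 μm/a
  chloride contribution → 0.5923 μm/a
  total first-year rate 1.874 μm/a
  mass loss = 1.874 μm/a × 7.14 g/cm³ = 13.38 g·m⁻²·a⁻¹
Ordering by g·m⁻²·a⁻¹: copper (19.3) > zinc (13.4)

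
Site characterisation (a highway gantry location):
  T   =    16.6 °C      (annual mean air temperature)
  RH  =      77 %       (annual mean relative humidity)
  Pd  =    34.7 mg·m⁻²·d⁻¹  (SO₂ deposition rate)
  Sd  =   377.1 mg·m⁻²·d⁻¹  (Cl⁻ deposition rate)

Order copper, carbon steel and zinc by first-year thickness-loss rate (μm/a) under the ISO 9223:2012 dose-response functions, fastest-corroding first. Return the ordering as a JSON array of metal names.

["carbon steel", "zinc", "copper"]

copper: temperature factor f = -0.080·(6.6) = -0.5280
  Pd branch = 0.0053·Pd^0.26·e^(0.059·RH+f) = 0.7387 μm/a
  Cl⁻ term: 0.01025·377.1^0.27·exp(0.036·77+0.049·16.6) = 1.834
  sum: 0.7387 + 1.834 → r_corr = 2.573 μm/a
carbon steel: T>10 °C ⇒ hinge -0.054·(16.6−10) = -0.3564
  SO₂ term: 1.77·34.7^0.52·exp(0.02·77-0.3564) = 36.56
  Sd branch = 0.102·Sd^0.62·e^(0.033·RH+0.04·T) = 99.52 μm/a
  r_corr = 36.56 + 99.52 = 136.1 μm/a
zinc: T>10 °C ⇒ hinge -0.071·(16.6−10) = -0.4686
  Pd branch = 0.0129·Pd^0.44·e^(0.046·RH+f) = 1.328 μm/a
  Cl⁻ term: 0.0175·377.1^0.57·exp(0.008·77+0.085·16.6) = 3.908
  r_corr = 1.328 + 3.908 = 5.235 μm/a
Ordering by μm/a: carbon steel (136) > zinc (5.24) > copper (2.57)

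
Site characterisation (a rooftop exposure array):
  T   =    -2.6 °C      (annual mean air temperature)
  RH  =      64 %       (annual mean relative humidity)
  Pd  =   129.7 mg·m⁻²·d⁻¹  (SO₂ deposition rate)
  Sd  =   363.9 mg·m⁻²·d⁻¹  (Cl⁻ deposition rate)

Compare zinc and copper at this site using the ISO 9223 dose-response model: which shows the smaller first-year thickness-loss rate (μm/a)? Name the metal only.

zinc: T≤10 °C ⇒ hinge +0.038·(-2.6−10) = -0.4788
  sulphur-dioxide contribution → 1.291 μm/a
  chloride contribution → 0.6748 μm/a
  total first-year rate 1.966 μm/a
copper: T≤10 °C ⇒ hinge +0.126·(-2.6−10) = -1.5876
  sulphur-dioxide contribution → 0.1675 μm/a
  chloride contribution → 0.4441 μm/a
  ⇒ r_corr(copper) = 0.6116 μm/a
Ordering by μm/a: zinc (1.97) > copper (0.612)

copper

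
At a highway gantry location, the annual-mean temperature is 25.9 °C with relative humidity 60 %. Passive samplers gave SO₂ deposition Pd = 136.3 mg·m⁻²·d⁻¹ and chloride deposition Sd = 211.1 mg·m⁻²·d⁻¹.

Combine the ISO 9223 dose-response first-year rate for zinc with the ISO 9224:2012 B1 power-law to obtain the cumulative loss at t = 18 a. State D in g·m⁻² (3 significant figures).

D(18) = 447 g·m⁻²

zinc: temperature factor f = -0.071·(15.9) = -1.1289
  Pd branch = 0.0129·Pd^0.44·e^(0.046·RH+f) = 0.573 μm/a
  Cl⁻ term: 0.0175·211.1^0.57·exp(0.008·60+0.085·25.9) = 5.402
  r_corr = 0.573 + 5.402 = 5.975 μm/a
Long-term exponent b (ISO 9224 Table 2, B1) = 0.813
  D(18) = 5.975 × 18^0.813 = 5.975 × 10.48 = 62.64 μm
  Mass loss = 62.64 μm × 7.14 g/cm³ = 447.3 g·m⁻²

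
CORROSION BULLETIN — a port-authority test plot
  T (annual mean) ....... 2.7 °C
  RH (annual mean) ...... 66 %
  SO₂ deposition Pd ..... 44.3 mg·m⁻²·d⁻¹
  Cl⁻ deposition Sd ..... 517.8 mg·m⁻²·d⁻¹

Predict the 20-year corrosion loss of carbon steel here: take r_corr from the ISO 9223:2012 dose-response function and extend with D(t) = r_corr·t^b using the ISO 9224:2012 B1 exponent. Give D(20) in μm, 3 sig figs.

D(20) = 308 μm

carbon steel: f(T) = +0.150·(T−10) [T≤10 °C] = -1.0950
  SO₂ term: 1.77·44.3^0.52·exp(0.02·66-1.0950) = 15.92
  Cl⁻ term: 0.102·517.8^0.62·exp(0.033·66+0.04·2.7) = 48.33
  r_corr = 15.92 + 48.33 = 64.24 μm/a
ISO 9224: D(t) = r_corr · t^b with b = 0.523 (carbon steel, B1)
  D(20) = 64.24 × 20^0.523 = 64.24 × 4.791 = 307.8 μm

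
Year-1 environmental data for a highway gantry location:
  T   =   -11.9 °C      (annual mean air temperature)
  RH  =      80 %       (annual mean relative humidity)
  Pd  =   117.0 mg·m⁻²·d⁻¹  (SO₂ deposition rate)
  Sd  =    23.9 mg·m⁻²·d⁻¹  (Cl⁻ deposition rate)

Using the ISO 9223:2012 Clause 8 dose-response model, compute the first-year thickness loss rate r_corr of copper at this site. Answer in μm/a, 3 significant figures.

copper: temperature factor f = +0.126·(-21.9) = -2.7594
  SO₂ term: 0.0053·117.0^0.26·exp(0.059·80-2.7594) = 0.1299
  Sd branch = 0.01025·Sd^0.27·e^(0.036·RH+0.049·T) = 0.2401 μm/a
  sum: 0.1299 + 0.2401 → r_corr = 0.37 μm/a

r_corr = 0.370 μm/a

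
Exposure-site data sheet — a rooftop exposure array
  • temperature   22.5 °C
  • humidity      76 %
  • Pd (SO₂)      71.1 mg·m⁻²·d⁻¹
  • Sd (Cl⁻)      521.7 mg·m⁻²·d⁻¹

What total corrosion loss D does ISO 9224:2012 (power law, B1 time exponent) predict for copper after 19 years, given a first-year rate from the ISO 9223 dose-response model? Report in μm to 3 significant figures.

D(19) = 22.1 μm

copper: temperature factor f = -0.080·(12.5) = -1.0000
  sulphur-dioxide contribution → 0.5234 μm/a
  chloride contribution → 2.579 μm/a
  total first-year rate 3.103 μm/a
Power-law: D(19) = r_corr · 19^0.667
  D(19) = 3.103 × 19^0.667 = 3.103 × 7.127 = 22.11 μm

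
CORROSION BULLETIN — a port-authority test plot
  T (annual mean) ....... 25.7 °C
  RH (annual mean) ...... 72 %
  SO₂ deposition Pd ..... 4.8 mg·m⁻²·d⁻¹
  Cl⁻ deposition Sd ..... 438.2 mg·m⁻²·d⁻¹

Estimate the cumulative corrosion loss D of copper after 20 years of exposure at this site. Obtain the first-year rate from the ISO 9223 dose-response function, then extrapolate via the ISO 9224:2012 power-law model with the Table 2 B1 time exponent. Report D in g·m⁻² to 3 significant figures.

D(20) = 175 g·m⁻²

copper: temperature factor f = -0.080·(15.7) = -1.2560
  SO₂ term: 0.0053·4.8^0.26·exp(0.059·72-1.2560) = 0.1588
  Sd branch = 0.01025·Sd^0.27·e^(0.036·RH+0.049·T) = 2.492 μm/a
  sum: 0.1588 + 2.492 → r_corr = 2.651 μm/a
Long-term exponent b (ISO 9224 Table 2, B1) = 0.667
  D(20) = 2.651 × 20^0.667 = 2.651 × 7.375 = 19.55 μm
  Mass loss = 19.55 μm × 8.96 g/cm³ = 175.2 g·m⁻²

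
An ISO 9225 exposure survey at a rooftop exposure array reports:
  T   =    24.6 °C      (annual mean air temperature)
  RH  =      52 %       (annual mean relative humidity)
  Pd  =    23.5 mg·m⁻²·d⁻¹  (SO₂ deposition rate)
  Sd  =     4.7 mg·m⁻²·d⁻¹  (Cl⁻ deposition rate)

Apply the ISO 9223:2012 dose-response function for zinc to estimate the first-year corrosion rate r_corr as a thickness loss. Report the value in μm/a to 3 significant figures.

zinc: T>10 °C ⇒ hinge -0.071·(24.6−10) = -1.0366
  sulphur-dioxide contribution → 0.2007 μm/a
  chloride contribution → 0.5187 μm/a
  ⇒ r_corr(zinc) = 0.7194 μm/a

r_corr = 0.719 μm/a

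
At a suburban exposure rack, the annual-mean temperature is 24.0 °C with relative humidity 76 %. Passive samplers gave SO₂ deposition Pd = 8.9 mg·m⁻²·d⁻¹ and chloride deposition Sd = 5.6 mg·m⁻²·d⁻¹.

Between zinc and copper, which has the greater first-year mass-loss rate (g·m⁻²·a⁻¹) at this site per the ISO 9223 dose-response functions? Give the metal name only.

copper

zinc: f(T) = -0.071·(T−10) [T>10 °C] = -0.9940
  SO₂ term: 0.0129·8.9^0.44·exp(0.046·76-0.9940) = 0.412
  Sd branch = 0.0175·Sd^0.57·e^(0.008·RH+0.085·T) = 0.66 μm/a
  r_corr = 0.412 + 0.66 = 1.072 μm/a
  mass loss = 1.072 μm/a × 7.14 g/cm³ = 7.654 g·m⁻²·a⁻¹
copper: T>10 °C ⇒ hinge -0.080·(24.0−10) = -1.1200
  SO₂ term: 0.0053·8.9^0.26·exp(0.059·76-1.1200) = 0.2704
  Cl⁻ term: 0.01025·5.6^0.27·exp(0.036·76+0.049·24.0) = 0.816
  r_corr = 0.2704 + 0.816 = 1.086 μm/a
  mass loss = 1.086 μm/a × 8.96 g/cm³ = 9.735 g·m⁻²·a⁻¹
Ordering by g·m⁻²·a⁻¹: copper (9.73) > zinc (7.65)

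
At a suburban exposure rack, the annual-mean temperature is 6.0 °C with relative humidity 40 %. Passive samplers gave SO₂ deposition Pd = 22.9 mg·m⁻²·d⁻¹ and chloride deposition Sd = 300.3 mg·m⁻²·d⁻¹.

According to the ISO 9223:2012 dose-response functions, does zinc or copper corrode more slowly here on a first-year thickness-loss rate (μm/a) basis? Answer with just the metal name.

zinc: f(T) = +0.038·(T−10) [T≤10 °C] = -0.1520
  SO₂ term: 0.0129·22.9^0.44·exp(0.046·40-0.1520) = 0.2767
  Sd branch = 0.0175·Sd^0.57·e^(0.008·RH+0.085·T) = 1.037 μm/a
  r_corr = 0.2767 + 1.037 = 1.314 μm/a
copper: temperature factor f = +0.126·(-4.0) = -0.5040
  SO₂ term: 0.0053·22.9^0.26·exp(0.059·40-0.5040) = 0.07654
  Cl⁻ term: 0.01025·300.3^0.27·exp(0.036·40+0.049·6.0) = 0.2709
  r_corr = 0.07654 + 0.2709 = 0.3474 μm/a
Ordering by μm/a: zinc (1.31) > copper (0.347)

copper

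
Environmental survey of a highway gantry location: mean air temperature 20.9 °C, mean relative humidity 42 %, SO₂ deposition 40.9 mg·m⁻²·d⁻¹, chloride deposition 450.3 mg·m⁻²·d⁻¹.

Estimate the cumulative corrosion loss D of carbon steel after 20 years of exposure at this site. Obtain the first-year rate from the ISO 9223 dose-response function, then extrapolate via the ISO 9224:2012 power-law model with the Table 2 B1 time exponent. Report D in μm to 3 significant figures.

D(20) = 274 μm

carbon steel: temperature factor f = -0.054·(10.9) = -0.5886
  Pd branch = 1.77·Pd^0.52·e^(0.02·RH+f) = 15.68 μm/a
  Cl⁻ term: 0.102·450.3^0.62·exp(0.033·42+0.04·20.9) = 41.57
  sum: 15.68 + 41.57 → r_corr = 57.25 μm/a
Long-term exponent b (ISO 9224 Table 2, B1) = 0.523
  D(20) = 57.25 × 20^0.523 = 57.25 × 4.791 = 274.3 μm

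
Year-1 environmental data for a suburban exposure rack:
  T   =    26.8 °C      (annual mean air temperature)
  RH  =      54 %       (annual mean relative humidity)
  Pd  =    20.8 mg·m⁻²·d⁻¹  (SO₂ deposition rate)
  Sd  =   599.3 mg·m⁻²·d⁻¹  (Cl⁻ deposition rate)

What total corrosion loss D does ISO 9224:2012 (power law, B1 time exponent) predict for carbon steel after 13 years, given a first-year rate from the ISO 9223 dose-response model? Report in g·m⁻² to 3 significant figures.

D(13) = 3.11e+03 g·m⁻²

carbon steel: f(T) = -0.054·(T−10) [T>10 °C] = -0.9072
  Pd branch = 1.77·Pd^0.52·e^(0.02·RH+f) = 10.2 μm/a
  Sd branch = 0.102·Sd^0.62·e^(0.033·RH+0.04·T) = 93.37 μm/a
  r_corr = 10.2 + 93.37 = 103.6 μm/a
Power-law: D(13) = r_corr · 13^0.523
  D(13) = 103.6 × 13^0.523 = 103.6 × 3.825 = 396.1 μm
  Mass loss = 396.1 μm × 7.85 g/cm³ = 3109 g·m⁻²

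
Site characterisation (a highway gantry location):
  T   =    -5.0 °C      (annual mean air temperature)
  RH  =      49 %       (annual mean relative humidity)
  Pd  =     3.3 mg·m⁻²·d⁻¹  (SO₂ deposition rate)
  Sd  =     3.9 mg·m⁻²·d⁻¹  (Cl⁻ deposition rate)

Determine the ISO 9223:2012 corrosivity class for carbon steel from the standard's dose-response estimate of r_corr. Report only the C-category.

C2

carbon steel: T≤10 °C ⇒ hinge +0.150·(-5.0−10) = -2.2500
  Pd branch = 1.77·Pd^0.52·e^(0.02·RH+f) = 0.9248 μm/a
  Sd branch = 0.102·Sd^0.62·e^(0.033·RH+0.04·T) = 0.9783 μm/a
  r_corr = 0.9248 + 0.9783 = 1.903 μm/a
ISO 9223 Table 2 (carbon steel): 1.3 < 1.9 ≤ 25 μm/a ⇒ C2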